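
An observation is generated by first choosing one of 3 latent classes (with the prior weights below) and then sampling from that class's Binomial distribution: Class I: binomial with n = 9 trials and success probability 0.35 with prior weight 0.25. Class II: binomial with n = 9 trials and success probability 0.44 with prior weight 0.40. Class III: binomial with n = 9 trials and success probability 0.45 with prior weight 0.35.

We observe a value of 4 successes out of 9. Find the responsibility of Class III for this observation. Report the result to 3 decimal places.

The responsibility of component k is π_k f_k(x) divided by Σ_j π_j f_j(x).
Binomial probabilities:
  f_I = 0.219386
  f_II = 0.260089
  f_III = 0.260036
Unnormalised posteriors:
  π_I·f_I = 0.25 × 0.219386 = 0.0548466
  π_II·f_II = 0.40 × 0.260089 = 0.104035
  π_III·f_III = 0.35 × 0.260036 = 0.0910127
Sum: 0.0548466 + 0.104035 + 0.0910127 = 0.249895
Responsibility of Class III: 0.0910127 / 0.249895 ≈ 0.364

0.364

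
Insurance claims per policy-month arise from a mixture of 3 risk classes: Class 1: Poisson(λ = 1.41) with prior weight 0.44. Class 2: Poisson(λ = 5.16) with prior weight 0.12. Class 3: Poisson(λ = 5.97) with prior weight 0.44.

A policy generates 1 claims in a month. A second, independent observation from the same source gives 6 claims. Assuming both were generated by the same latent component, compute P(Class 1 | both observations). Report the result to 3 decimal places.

0.200

Apply Bayes' rule: the posterior for each component is proportional to its prior times its likelihood at x.
Since both observations come from the same component, the likelihood for component k is f_k(x₁)·f_k(x₂).
  p_1 = [0.344242] × [0.00266457] = 0.000917257
  p_2 = [0.0296272] × [0.150524] = 0.0044596
  p_3 = [0.0152488] × [0.160611] = 0.00244913
Multiply by the mixture weights:
  π_1·p_1 = 0.44 × 0.000917257 = 0.000403593
  π_2·p_2 = 0.12 × 0.0044596 = 0.000535153
  π_3·p_3 = 0.44 × 0.00244913 = 0.00107762
Denominator: 0.000403593 + 0.000535153 + 0.00107762 = 0.00201636
Responsibility of Class 1: 0.000403593 / 0.00201636 ≈ 0.200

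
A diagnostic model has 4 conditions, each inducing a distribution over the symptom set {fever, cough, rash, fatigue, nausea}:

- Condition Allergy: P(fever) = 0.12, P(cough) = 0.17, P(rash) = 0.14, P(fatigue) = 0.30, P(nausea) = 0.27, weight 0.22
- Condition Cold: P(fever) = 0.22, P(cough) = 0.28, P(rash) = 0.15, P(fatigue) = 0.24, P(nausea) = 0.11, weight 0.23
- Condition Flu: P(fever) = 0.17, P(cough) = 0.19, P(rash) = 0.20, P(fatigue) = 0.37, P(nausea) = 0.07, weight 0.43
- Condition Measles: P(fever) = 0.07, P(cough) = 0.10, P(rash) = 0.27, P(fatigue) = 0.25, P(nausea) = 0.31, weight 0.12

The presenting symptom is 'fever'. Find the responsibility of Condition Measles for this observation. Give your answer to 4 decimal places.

P(component k | x) = w_k·f_k(x) / marginal(x), where marginal(x) = Σ_j w_j·f_j(x).
Categorical probabilities:
  p_Allergy = 0.12
  p_Cold = 0.22
  p_Flu = 0.17
  p_Measles = 0.07
Multiply by the mixture weights:
  w_Allergy·p_Allergy = 0.22 × 0.12 = 0.0264
  w_Cold·p_Cold = 0.23 × 0.22 = 0.0506
  w_Flu·p_Flu = 0.43 × 0.17 = 0.0731
  w_Measles·p_Measles = 0.12 × 0.07 = 0.0084
Sum: 0.0264 + 0.0506 + 0.0731 + 0.0084 = 0.1585
Responsibility of Condition Measles: 0.0084 / 0.1585 ≈ 0.0530

0.0530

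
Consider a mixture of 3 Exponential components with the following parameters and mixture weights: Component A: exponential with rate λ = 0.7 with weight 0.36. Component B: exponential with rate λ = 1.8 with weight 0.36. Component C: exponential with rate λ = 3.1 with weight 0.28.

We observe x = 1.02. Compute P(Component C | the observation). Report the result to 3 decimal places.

0.139

P(component k | x) = w_k·f_k(x) / marginal(x), where marginal(x) = Σ_j w_j·f_j(x).
Evaluate each component's likelihood at the observed value:
  p_A = 0.7·e^(−0.7·1.02) = 0.7·e^(−0.7140) = 0.342777
  p_B = 1.8·e^(−1.8·1.02) = 1.8·e^(−1.8360) = 0.287017
  p_C = 3.1·e^(−3.1·1.02) = 3.1·e^(−3.1620) = 0.131257
Prior × likelihood for each component:
  w_A·p_A = 0.36 × 0.342777 = 0.1234
  w_B·p_B = 0.36 × 0.287017 = 0.103326
  w_C·p_C = 0.28 × 0.131257 = 0.036752
Denominator: 0.1234 + 0.103326 + 0.036752 = 0.263478
P(Component C | the observation) = 0.036752 / 0.263478 ≈ 0.139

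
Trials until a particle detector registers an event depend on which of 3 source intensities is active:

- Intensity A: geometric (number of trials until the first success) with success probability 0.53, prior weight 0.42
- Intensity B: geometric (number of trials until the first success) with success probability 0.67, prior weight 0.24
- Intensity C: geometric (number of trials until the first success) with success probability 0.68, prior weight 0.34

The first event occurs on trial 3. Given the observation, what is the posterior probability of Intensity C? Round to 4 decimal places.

0.2620

Posterior ∝ prior × likelihood, so P(k | x) ∝ π_k f_k(x); normalise over all components.
Evaluate each component's likelihood at the observed value:
  p_A = 0.53·(1−0.53)^2 = 0.53·0.2209 = 0.117077
  p_B = 0.67·(1−0.67)^2 = 0.67·0.1089 = 0.072963
  p_C = 0.68·(1−0.68)^2 = 0.68·0.1024 = 0.069632
Prior × likelihood for each component:
  π_A·p_A = 0.42 × 0.117077 = 0.0491723
  π_B·p_B = 0.24 × 0.072963 = 0.0175111
  π_C·p_C = 0.34 × 0.069632 = 0.0236749
Evidence: 0.0491723 + 0.0175111 + 0.0236749 = 0.0903583
P(Intensity C | 3) = 0.0236749 / 0.0903583 ≈ 0.2620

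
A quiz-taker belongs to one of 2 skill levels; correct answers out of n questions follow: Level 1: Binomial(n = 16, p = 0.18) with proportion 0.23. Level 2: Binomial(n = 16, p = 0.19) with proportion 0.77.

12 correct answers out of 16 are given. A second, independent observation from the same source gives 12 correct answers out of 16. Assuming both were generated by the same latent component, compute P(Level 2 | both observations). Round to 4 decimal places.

P(component k | x) = P(Z=k)·f_k(x) / marginal(x), where marginal(x) = Σ_j P(Z=j)·f_j(x).
Since both observations come from the same component, the likelihood for component k is f_k(x₁)·f_k(x₂).
  L_1 = [9.51912e-07] × [9.51912e-07] = 9.06137e-13
  L_2 = [1.73402e-06] × [1.73402e-06] = 3.00683e-12
Unnormalised posteriors:
  P(Z=1)·L_1 = 0.23 × 9.06137e-13 = 2.08411e-13
  P(Z=2)·L_2 = 0.77 × 3.00683e-12 = 2.31526e-12
Evidence: 2.08411e-13 + 2.31526e-12 = 2.52367e-12
So the posterior for Level 2 is 2.31526e-12 / 2.52367e-12 ≈ 0.9174.

0.9174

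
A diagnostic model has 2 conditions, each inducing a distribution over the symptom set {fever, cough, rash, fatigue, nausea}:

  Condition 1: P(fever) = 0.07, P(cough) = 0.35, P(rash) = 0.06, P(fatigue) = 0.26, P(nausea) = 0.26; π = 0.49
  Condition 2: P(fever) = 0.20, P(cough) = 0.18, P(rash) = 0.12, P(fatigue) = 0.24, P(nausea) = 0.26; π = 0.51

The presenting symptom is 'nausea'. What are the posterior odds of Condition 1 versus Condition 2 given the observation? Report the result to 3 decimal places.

Posterior odds = (w_i f_i(x)) / (w_j f_j(x)); the normalising sum cancels.
Evaluate each component's likelihood at the observed value:
  L_1 = 0.26
  L_2 = 0.26
Odds = (0.49/0.51) × (0.26/0.26) = 0.960784 × 1 ≈ 0.961

0.961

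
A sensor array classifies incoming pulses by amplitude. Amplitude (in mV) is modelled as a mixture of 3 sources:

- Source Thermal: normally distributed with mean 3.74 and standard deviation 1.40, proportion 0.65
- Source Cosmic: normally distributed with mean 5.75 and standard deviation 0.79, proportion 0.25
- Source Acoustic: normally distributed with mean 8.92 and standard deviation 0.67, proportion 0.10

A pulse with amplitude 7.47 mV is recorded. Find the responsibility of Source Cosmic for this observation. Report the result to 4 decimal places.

0.5164

The responsibility of component k is π_k f_k(x) divided by Σ_j π_j f_j(x).
Evaluate each component's likelihood at the observed value:
  f_Thermal = 0.00819181
  f_Cosmic = 0.0472006
  f_Acoustic = 0.0572518
Unnormalised posteriors:
  π_Thermal·f_Thermal = 0.65 × 0.00819181 = 0.00532468
  π_Cosmic·f_Cosmic = 0.25 × 0.0472006 = 0.0118001
  π_Acoustic·f_Acoustic = 0.10 × 0.0572518 = 0.00572518
Denominator: 0.00532468 + 0.0118001 + 0.00572518 = 0.02285
P(Source Cosmic | 7.47 mV) ≈ 0.5164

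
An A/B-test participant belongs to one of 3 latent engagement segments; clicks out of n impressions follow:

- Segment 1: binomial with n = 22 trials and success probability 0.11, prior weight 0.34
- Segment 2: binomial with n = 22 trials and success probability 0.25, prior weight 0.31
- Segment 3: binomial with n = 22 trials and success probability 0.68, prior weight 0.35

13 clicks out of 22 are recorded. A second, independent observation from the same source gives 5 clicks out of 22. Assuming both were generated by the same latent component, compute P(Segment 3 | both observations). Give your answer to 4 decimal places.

P(component k | x) = π_k·f_k(x) / marginal(x), where marginal(x) = Σ_j π_j·f_j(x).
Since both observations come from the same component, the likelihood for component k is f_k(x₁)·f_k(x₂).
  p_1 = [6.01642e-08] × [0.0584939] = 3.51924e-09
  p_2 = [0.000556538] × [0.193312] = 0.000107585
  p_3 = [0.116329] × [1.48119e-05] = 1.72306e-06
Multiply by the mixture weights:
  π_1·p_1 = 0.34 × 3.51924e-09 = 1.19654e-09
  π_2·p_2 = 0.31 × 0.000107585 = 3.33515e-05
  π_3·p_3 = 0.35 × 1.72306e-06 = 6.0307e-07
Normaliser: 1.19654e-09 + 3.33515e-05 + 6.0307e-07 = 3.39557e-05
So the posterior for Segment 3 is 6.0307e-07 / 3.39557e-05 ≈ 0.0178.

0.0178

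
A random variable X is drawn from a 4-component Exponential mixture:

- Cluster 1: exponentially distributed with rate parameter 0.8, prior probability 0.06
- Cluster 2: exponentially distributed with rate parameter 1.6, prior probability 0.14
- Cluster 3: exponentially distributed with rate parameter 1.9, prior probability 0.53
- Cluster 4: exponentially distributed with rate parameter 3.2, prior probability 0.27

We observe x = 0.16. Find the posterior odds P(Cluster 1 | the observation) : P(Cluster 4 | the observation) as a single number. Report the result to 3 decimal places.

The posterior odds equal the prior odds times the likelihood ratio: (π_i/π_j)·(f_i(x)/f_j(x)).
Component likelihoods at x = 0.16:
  f_1 = 0.8·e^(−0.8·0.16) = 0.8·e^(−0.1280) = 0.703883
  f_2 = 1.6·e^(−1.6·0.16) = 1.6·e^(−0.2560) = 1.23863
  f_3 = 1.9·e^(−1.9·0.16) = 1.9·e^(−0.3040) = 1.40194
  f_4 = 3.2·e^(−3.2·0.16) = 3.2·e^(−0.5120) = 1.91775
0.042233 / 0.517792 ≈ 0.082

0.082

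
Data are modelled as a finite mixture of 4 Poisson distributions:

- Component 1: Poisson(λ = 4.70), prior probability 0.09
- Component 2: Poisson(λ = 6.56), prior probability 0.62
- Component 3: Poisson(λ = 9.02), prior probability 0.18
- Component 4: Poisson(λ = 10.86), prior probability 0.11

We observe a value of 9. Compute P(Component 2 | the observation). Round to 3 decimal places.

Posterior ∝ prior × likelihood, so P(k | x) ∝ w_k f_k(x); normalise over all components.
Component likelihoods at x = 9:
  f_1 = e^(−4.70)·4.70^9/9! = 0.02805
  f_2 = e^(−6.56)·6.56^9/9! = 0.0877808
  f_3 = e^(−9.02)·9.02^9/9! = 0.131753
  f_4 = e^(−10.86)·10.86^9/9! = 0.111242
Multiply by the mixture weights:
  w_1·f_1 = 0.09 × 0.02805 = 0.0025245
  w_2·f_2 = 0.62 × 0.0877808 = 0.0544241
  w_3·f_3 = 0.18 × 0.131753 = 0.0237155
  w_4·f_4 = 0.11 × 0.111242 = 0.0122366
Marginal: 0.0025245 + 0.0544241 + 0.0237155 + 0.0122366 = 0.0929007
P(Component 2 | 9) = 0.0544241 / 0.0929007 ≈ 0.586

0.586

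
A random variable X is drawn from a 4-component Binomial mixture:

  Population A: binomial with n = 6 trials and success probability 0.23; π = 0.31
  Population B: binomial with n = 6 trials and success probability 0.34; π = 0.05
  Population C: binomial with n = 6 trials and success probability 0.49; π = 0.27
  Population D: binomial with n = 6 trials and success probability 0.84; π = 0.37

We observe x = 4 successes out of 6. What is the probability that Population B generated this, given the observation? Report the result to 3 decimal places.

0.030

Apply Bayes' rule: the posterior for each component is proportional to its prior times its likelihood at x.
Component likelihoods at x = 4 successes out of 6:
  p_A = 0.0248877
  p_B = 0.0873162
  p_C = 0.224914
  p_D = 0.191183
Unnormalised posteriors:
  π_A·p_A = 0.31 × 0.0248877 = 0.00771517
  π_B·p_B = 0.05 × 0.0873162 = 0.00436581
  π_C·p_C = 0.27 × 0.224914 = 0.0607267
  π_D·p_D = 0.37 × 0.191183 = 0.0707376
Evidence: 0.00771517 + 0.00436581 + 0.0607267 + 0.0707376 = 0.143545
P(Population B | the observation) ≈ 0.030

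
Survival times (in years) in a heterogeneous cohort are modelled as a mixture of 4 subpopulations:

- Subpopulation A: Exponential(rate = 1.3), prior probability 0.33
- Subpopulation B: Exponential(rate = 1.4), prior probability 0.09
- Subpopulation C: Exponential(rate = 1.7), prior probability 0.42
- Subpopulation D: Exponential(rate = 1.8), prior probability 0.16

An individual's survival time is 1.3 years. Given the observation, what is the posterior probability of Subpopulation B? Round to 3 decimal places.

0.099

By Bayes' theorem, P(k | x) = π_k f_k(x) / Σ_j π_j f_j(x).
Evaluate each component's likelihood at the observed value:
  L_A = 1.3·e^(−1.3·1.3) = 1.3·e^(−1.6900) = 0.239875
  L_B = 1.4·e^(−1.4·1.3) = 1.4·e^(−1.8200) = 0.226836
  L_C = 1.7·e^(−1.7·1.3) = 1.7·e^(−2.2100) = 0.186491
  L_D = 1.8·e^(−1.8·1.3) = 1.8·e^(−2.3400) = 0.17339
Unnormalised posteriors:
  π_A·L_A = 0.33 × 0.239875 = 0.0791589
  π_B·L_B = 0.09 × 0.226836 = 0.0204152
  π_C·L_C = 0.42 × 0.186491 = 0.0783263
  π_D·L_D = 0.16 × 0.17339 = 0.0277424
Sum: 0.0791589 + 0.0204152 + 0.0783263 + 0.0277424 = 0.205643
So the posterior for Subpopulation B is 0.0204152 / 0.205643 ≈ 0.099.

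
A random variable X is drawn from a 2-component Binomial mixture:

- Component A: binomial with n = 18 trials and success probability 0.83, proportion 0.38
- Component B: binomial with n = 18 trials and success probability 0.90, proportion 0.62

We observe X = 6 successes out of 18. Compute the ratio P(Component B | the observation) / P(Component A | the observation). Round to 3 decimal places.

Posterior odds = (P(Z=i) f_i(x)) / (P(Z=j) f_j(x)); the normalising sum cancels.
Binomial probabilities:
  L_A = 3.53612e-06
  L_B = 9.86567e-09
Posterior odds = (P(Z=B)·L_B) / (P(Z=A)·L_A) = (0.62·9.86567e-09) / (0.38·3.53612e-06) = 6.11672e-09 / 1.34373e-06 ≈ 0.005

0.005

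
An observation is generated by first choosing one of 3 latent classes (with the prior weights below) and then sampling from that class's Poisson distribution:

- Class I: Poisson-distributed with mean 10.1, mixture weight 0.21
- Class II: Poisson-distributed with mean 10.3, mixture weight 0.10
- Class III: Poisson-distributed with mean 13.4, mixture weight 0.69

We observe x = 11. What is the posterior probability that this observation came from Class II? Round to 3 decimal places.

0.115

Apply Bayes' rule: the posterior for each component is proportional to its prior times its likelihood at x.
Evaluate each component's likelihood at the observed value:
  L_I = 0.114817
  L_II = 0.116633
  L_III = 0.0949404
Multiply by the mixture weights:
  π_I·L_I = 0.21 × 0.114817 = 0.0241115
  π_II·L_II = 0.10 × 0.116633 = 0.0116633
  π_III·L_III = 0.69 × 0.0949404 = 0.0655089
Normaliser: 0.0241115 + 0.0116633 + 0.0655089 = 0.101284
P(Class II | x) ≈ 0.115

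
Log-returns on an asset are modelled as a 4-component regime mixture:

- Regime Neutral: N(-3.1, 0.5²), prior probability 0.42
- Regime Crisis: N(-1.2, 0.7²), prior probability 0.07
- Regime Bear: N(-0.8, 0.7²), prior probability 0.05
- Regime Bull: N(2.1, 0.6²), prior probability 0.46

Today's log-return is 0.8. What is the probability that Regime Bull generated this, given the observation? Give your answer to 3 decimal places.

0.914

The responsibility of component k is P(Z=k) f_k(x) divided by Σ_j P(Z=j) f_j(x).
Evaluate each component's likelihood at the observed value:
  p_Neutral = (1/(0.5·√(2π)))·exp(−(0.8−-3.1)²/(2·0.5²)) = 0.797885·exp(-30.42000) = 4.90571e-14
  p_Crisis = (1/(0.7·√(2π)))·exp(−(0.8−-1.2)²/(2·0.7²)) = 0.569918·exp(-4.08163) = 0.00962014
  p_Bear = (1/(0.7·√(2π)))·exp(−(0.8−-0.8)²/(2·0.7²)) = 0.569918·exp(-2.61224) = 0.0418147
  p_Bull = (1/(0.6·√(2π)))·exp(−(0.8−2.1)²/(2·0.6²)) = 0.664904·exp(-2.34722) = 0.0635877
Unnormalised posteriors:
  P(Z=Neutral)·p_Neutral = 0.42 × 4.90571e-14 = 2.0604e-14
  P(Z=Crisis)·p_Crisis = 0.07 × 0.00962014 = 0.00067341
  P(Z=Bear)·p_Bear = 0.05 × 0.0418147 = 0.00209073
  P(Z=Bull)·p_Bull = 0.46 × 0.0635877 = 0.0292503
Normaliser: 2.0604e-14 + 0.00067341 + 0.00209073 + 0.0292503 = 0.0320145
Responsibility of Regime Bull: 0.0292503 / 0.0320145 ≈ 0.914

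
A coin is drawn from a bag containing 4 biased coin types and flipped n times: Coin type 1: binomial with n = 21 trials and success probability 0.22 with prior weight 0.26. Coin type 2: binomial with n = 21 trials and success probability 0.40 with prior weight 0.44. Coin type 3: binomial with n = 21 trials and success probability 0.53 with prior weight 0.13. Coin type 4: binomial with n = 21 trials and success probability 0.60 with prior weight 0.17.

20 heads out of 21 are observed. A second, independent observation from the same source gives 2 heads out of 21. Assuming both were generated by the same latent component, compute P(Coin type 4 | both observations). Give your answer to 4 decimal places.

Apply Bayes' rule: the posterior for each component is proportional to its prior times its likelihood at x.
Since both observations come from the same component, the likelihood for component k is f_k(x₁)·f_k(x₂).
  f_1 = [1.15549e-12] × [0.0905445] = 1.04624e-13
  f_2 = [1.38538e-07] × [0.00204745] = 2.8365e-10
  f_3 = [3.0188e-05] × [3.4724e-05] = 1.04825e-09
  f_4 = [0.000307117] × [2.07808e-06] = 6.38213e-10
Weight by the priors:
  π_1·f_1 = 0.26 × 1.04624e-13 = 2.72021e-14
  π_2·f_2 = 0.44 × 2.8365e-10 = 1.24806e-10
  π_3·f_3 = 0.13 × 1.04825e-09 = 1.36273e-10
  π_4·f_4 = 0.17 × 6.38213e-10 = 1.08496e-10
Evidence: 2.72021e-14 + 1.24806e-10 + 1.36273e-10 + 1.08496e-10 = 3.69602e-10
So the posterior for Coin type 4 is 1.08496e-10 / 3.69602e-10 ≈ 0.2935.

0.2935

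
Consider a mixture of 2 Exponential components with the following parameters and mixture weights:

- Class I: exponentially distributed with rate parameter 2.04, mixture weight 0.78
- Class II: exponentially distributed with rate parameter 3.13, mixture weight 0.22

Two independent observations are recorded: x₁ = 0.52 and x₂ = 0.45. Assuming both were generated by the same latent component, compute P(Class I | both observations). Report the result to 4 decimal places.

P(component k | x) = π_k·f_k(x) / marginal(x), where marginal(x) = Σ_j π_j·f_j(x).
Since both observations come from the same component, the likelihood for component k is f_k(x₁)·f_k(x₂).
  f_I = [0.706205] × [0.814606] = 0.575279
  f_II = [0.614733] × [0.765316] = 0.470465
Multiply by the mixture weights:
  π_I·f_I = 0.78 × 0.575279 = 0.448718
  π_II·f_II = 0.22 × 0.470465 = 0.103502
Evidence: 0.448718 + 0.103502 = 0.55222
P(Class I | x) = 0.448718 / 0.55222 ≈ 0.8126

0.8126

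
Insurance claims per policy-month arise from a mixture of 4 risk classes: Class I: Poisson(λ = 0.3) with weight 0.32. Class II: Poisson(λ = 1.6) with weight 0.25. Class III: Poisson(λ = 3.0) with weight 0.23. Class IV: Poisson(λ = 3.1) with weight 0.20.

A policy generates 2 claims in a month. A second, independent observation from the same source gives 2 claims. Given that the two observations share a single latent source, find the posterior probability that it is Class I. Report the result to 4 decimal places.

0.0094

P(component k | x) = π_k·f_k(x) / marginal(x), where marginal(x) = Σ_j π_j·f_j(x).
Since both observations come from the same component, the likelihood for component k is f_k(x₁)·f_k(x₂).
  f_I = [e^(−0.3)·0.3^2/2! = 0.0333368] × [0.0333368] = 0.00111134
  f_II = [e^(−1.6)·1.6^2/2! = 0.258428] × [0.258428] = 0.0667848
  f_III = [e^(−3.0)·3.0^2/2! = 0.224042] × [0.224042] = 0.0501947
  f_IV = [e^(−3.1)·3.1^2/2! = 0.216461] × [0.216461] = 0.0468555
Weight by the priors:
  π_I·f_I = 0.32 × 0.00111134 = 0.00035563
  π_II·f_II = 0.25 × 0.0667848 = 0.0166962
  π_III·f_III = 0.23 × 0.0501947 = 0.0115448
  π_IV·f_IV = 0.20 × 0.0468555 = 0.00937111
Evidence: 0.00035563 + 0.0166962 + 0.0115448 + 0.00937111 = 0.0379677
P(Class I | x₁, x₂) ≈ 0.0094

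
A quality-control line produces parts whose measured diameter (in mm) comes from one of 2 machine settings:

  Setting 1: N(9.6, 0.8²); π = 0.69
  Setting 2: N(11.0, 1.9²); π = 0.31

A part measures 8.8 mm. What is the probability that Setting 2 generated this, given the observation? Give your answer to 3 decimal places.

0.138

Posterior ∝ prior × likelihood, so P(k | x) ∝ w_k f_k(x); normalise over all components.
Component likelihoods at x = 8.8 mm:
  f_1 = (1/(0.8·√(2π)))·exp(−(8.8−9.6)²/(2·0.8²)) = 0.498678·exp(-0.50000) = 0.302463
  f_2 = (1/(1.9·√(2π)))·exp(−(8.8−11.0)²/(2·1.9²)) = 0.209970·exp(-0.67036) = 0.107405
Multiply by the mixture weights:
  w_1·f_1 = 0.69 × 0.302463 = 0.2087
  w_2·f_2 = 0.31 × 0.107405 = 0.0332954
Marginal: 0.2087 + 0.0332954 = 0.241995
Responsibility of Setting 2: 0.0332954 / 0.241995 ≈ 0.138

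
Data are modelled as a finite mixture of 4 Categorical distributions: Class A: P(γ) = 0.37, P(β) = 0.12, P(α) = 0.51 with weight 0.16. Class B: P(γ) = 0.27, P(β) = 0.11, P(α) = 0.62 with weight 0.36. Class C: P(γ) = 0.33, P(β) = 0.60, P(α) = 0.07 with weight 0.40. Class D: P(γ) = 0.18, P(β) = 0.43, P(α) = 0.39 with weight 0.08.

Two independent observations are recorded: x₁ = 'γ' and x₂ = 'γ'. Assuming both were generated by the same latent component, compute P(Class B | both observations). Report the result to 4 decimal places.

By Bayes' theorem, P(k | x) = P(Z=k) f_k(x) / Σ_j P(Z=j) f_j(x).
Since both observations come from the same component, the likelihood for component k is f_k(x₁)·f_k(x₂).
  L_A = [P(γ | comp) = 0.37] × [0.37] = 0.1369
  L_B = [P(γ | comp) = 0.27] × [0.27] = 0.0729
  L_C = [P(γ | comp) = 0.33] × [0.33] = 0.1089
  L_D = [P(γ | comp) = 0.18] × [0.18] = 0.0324
Prior × likelihood for each component:
  P(Z=A)·L_A = 0.16 × 0.1369 = 0.021904
  P(Z=B)·L_B = 0.36 × 0.0729 = 0.026244
  P(Z=C)·L_C = 0.40 × 0.1089 = 0.04356
  P(Z=D)·L_D = 0.08 × 0.0324 = 0.002592
Denominator: 0.021904 + 0.026244 + 0.04356 + 0.002592 = 0.0943
So the posterior for Class B is 0.026244 / 0.0943 ≈ 0.2783.

0.2783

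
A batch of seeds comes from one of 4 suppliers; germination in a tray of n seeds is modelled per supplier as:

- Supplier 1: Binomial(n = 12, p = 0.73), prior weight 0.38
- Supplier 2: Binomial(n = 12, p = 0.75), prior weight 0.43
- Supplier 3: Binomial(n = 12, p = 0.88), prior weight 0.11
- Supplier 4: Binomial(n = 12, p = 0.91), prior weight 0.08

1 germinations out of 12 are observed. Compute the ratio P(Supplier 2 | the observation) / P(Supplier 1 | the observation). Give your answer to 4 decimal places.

0.4986

Since P(k|x) ∝ P(Z=k) f_k(x), the posterior odds are P(Z=i) f_i(x) / (P(Z=j) f_j(x)).
Binomial probabilities:
  f_1 = 4.86974e-06
  f_2 = 2.14577e-06
  f_3 = 7.84617e-10
  f_4 = 3.42681e-11
9.2268e-07 / 1.8505e-06 ≈ 0.4986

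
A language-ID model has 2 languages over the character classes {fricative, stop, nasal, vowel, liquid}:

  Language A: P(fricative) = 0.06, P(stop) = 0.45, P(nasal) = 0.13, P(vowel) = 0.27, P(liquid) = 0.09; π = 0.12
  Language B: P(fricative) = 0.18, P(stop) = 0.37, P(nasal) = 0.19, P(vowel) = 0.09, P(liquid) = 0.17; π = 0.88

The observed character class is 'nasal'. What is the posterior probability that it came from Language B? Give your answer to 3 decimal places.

The responsibility of component k is π_k f_k(x) divided by Σ_j π_j f_j(x).
Component likelihoods at x = 'nasal':
  f_A = P(nasal | comp) = 0.13
  f_B = P(nasal | comp) = 0.19
Multiply by the mixture weights:
  π_A·f_A = 0.12 × 0.13 = 0.0156
  π_B·f_B = 0.88 × 0.19 = 0.1672
Evidence: 0.0156 + 0.1672 = 0.1828
P(Language B | x) = 0.1672 / 0.1828 ≈ 0.915

0.915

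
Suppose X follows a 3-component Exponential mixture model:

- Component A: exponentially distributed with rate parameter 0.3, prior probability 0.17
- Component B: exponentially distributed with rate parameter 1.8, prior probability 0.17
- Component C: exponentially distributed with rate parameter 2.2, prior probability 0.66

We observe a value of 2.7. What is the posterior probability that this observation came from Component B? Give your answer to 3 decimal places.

0.082

Posterior ∝ prior × likelihood, so P(k | x) ∝ π_k f_k(x); normalise over all components.
Component likelihoods at x = 2.7:
  f_A = 0.3·e^(−0.3·2.7) = 0.3·e^(−0.8100) = 0.133457
  f_B = 1.8·e^(−1.8·2.7) = 1.8·e^(−4.8600) = 0.0139509
  f_C = 2.2·e^(−2.2·2.7) = 2.2·e^(−5.9400) = 0.00579047
Unnormalised posteriors:
  π_A·f_A = 0.17 × 0.133457 = 0.0226878
  π_B·f_B = 0.17 × 0.0139509 = 0.00237165
  π_C·f_C = 0.66 × 0.00579047 = 0.00382171
Normaliser: 0.0226878 + 0.00237165 + 0.00382171 = 0.0288811
So the posterior for Component B is 0.00237165 / 0.0288811 ≈ 0.082.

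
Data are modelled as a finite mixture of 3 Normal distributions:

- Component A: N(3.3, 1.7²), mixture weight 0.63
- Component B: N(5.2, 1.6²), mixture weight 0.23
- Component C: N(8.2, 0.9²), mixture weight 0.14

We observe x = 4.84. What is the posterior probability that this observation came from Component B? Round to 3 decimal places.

0.363

Posterior ∝ prior × likelihood, so P(k | x) ∝ w_k f_k(x); normalise over all components.
Normal densities:
  f_A = 0.155692
  f_B = 0.243107
  f_C = 0.000416982
Unnormalised posteriors:
  w_A·f_A = 0.63 × 0.155692 = 0.0980857
  w_B·f_B = 0.23 × 0.243107 = 0.0559146
  w_C·f_C = 0.14 × 0.000416982 = 5.83775e-05
Normaliser: 0.0980857 + 0.0559146 + 5.83775e-05 = 0.154059
Responsibility of Component B: 0.0559146 / 0.154059 ≈ 0.363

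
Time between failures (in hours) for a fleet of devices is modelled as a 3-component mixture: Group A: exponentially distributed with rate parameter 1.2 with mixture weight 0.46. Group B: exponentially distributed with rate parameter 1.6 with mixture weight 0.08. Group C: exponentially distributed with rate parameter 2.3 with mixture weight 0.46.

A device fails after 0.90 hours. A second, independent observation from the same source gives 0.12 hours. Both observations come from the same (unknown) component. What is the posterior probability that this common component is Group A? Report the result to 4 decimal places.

P(component k | x) = π_k·f_k(x) / marginal(x), where marginal(x) = Σ_j π_j·f_j(x).
Since both observations come from the same component, the likelihood for component k is f_k(x₁)·f_k(x₂).
  f_A = [1.2·e^(−1.2·0.90) = 1.2·e^(−1.0800) = 0.407515] × [1.03907] = 0.423434
  f_B = [1.6·e^(−1.6·0.90) = 1.6·e^(−1.4400) = 0.379084] × [1.32049] = 0.500578
  f_C = [2.3·e^(−2.3·0.90) = 2.3·e^(−2.0700) = 0.290227] × [1.74527] = 0.506525
Unnormalised posteriors:
  π_A·f_A = 0.46 × 0.423434 = 0.19478
  π_B·f_B = 0.08 × 0.500578 = 0.0400462
  π_C·f_C = 0.46 × 0.506525 = 0.233001
Sum: 0.19478 + 0.0400462 + 0.233001 = 0.467827
P(Group A | data) = 0.19478 / 0.467827 ≈ 0.4163

0.4163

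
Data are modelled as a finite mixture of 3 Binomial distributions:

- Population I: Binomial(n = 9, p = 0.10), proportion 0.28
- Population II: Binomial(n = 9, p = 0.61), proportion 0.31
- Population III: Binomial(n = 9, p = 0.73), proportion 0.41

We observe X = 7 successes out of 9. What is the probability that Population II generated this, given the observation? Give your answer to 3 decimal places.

0.310

The responsibility of component k is w_k f_k(x) divided by Σ_j w_j f_j(x).
Component likelihoods at x = 7 successes out of 9:
  f_I = C(9,7)·0.10^7·0.90^2 = 36·1e-07·0.81 = 2.916e-06
  f_II = C(9,7)·0.61^7·0.39^2 = 36·0.0314274·0.1521 = 0.172084
  f_III = C(9,7)·0.73^7·0.27^2 = 36·0.110474·0.0729 = 0.289928
Prior × likelihood for each component:
  w_I·f_I = 0.28 × 2.916e-06 = 8.1648e-07
  w_II·f_II = 0.31 × 0.172084 = 0.053346
  w_III·f_III = 0.41 × 0.289928 = 0.11887
Evidence: 8.1648e-07 + 0.053346 + 0.11887 = 0.172217
P(Population II | the observation) = 0.053346 / 0.172217 ≈ 0.310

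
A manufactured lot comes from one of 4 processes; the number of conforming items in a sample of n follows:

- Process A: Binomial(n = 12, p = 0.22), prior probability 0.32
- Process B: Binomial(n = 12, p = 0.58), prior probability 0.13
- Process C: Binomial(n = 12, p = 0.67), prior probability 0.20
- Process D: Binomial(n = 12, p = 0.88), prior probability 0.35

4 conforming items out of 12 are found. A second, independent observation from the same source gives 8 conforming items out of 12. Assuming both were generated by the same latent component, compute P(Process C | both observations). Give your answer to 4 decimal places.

Apply Bayes' rule: the posterior for each component is proportional to its prior times its likelihood at x.
Since both observations come from the same component, the likelihood for component k is f_k(x₁)·f_k(x₂).
  L_A = [0.158874] × [0.00100546] = 0.000159742
  L_B = [0.054239] × [0.197254] = 0.0106989
  L_C = [0.0140287] × [0.238374] = 0.00334407
  L_D = [1.2764e-05] × [0.036914] = 4.7117e-07
Weight by the priors:
  π_A·L_A = 0.32 × 0.000159742 = 5.11173e-05
  π_B·L_B = 0.13 × 0.0106989 = 0.00139085
  π_C·L_C = 0.20 × 0.00334407 = 0.000668814
  π_D·L_D = 0.35 × 4.7117e-07 = 1.64909e-07
Normaliser: 5.11173e-05 + 0.00139085 + 0.000668814 + 1.64909e-07 = 0.00211095
So the posterior for Process C is 0.000668814 / 0.00211095 ≈ 0.3168.

0.3168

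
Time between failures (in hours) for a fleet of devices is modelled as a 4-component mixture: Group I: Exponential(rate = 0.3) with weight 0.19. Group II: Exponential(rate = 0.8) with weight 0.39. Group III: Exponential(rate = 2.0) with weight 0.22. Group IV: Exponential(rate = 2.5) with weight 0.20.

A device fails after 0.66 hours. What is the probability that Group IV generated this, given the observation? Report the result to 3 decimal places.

The responsibility of component k is P(Z=k) f_k(x) divided by Σ_j P(Z=j) f_j(x).
Component likelihoods at x = 0.66 hours:
  L_I = 0.3·e^(−0.3·0.66) = 0.3·e^(−0.1980) = 0.246111
  L_II = 0.8·e^(−0.8·0.66) = 0.8·e^(−0.5280) = 0.471827
  L_III = 2.0·e^(−2.0·0.66) = 2.0·e^(−1.3200) = 0.534271
  L_IV = 2.5·e^(−2.5·0.66) = 2.5·e^(−1.6500) = 0.480125
Multiply by the mixture weights:
  P(Z=I)·L_I = 0.19 × 0.246111 = 0.0467611
  P(Z=II)·L_II = 0.39 × 0.471827 = 0.184012
  P(Z=III)·L_III = 0.22 × 0.534271 = 0.11754
  P(Z=IV)·L_IV = 0.20 × 0.480125 = 0.096025
Normaliser: 0.0467611 + 0.184012 + 0.11754 + 0.096025 = 0.444338
So the posterior for Group IV is 0.096025 / 0.444338 ≈ 0.216.

0.216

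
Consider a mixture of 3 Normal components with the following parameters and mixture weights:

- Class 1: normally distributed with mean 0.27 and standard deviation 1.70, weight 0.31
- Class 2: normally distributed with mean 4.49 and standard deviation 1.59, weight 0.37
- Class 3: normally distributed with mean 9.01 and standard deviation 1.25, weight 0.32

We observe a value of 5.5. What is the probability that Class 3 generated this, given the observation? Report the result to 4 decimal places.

The responsibility of component k is P(Z=k) f_k(x) divided by Σ_j P(Z=j) f_j(x).
Component likelihoods at x = 5.5:
  f_1 = (1/(1.70·√(2π)))·exp(−(5.5−0.27)²/(2·1.70²)) = 0.234672·exp(-4.73234) = 0.00206649
  f_2 = (1/(1.59·√(2π)))·exp(−(5.5−4.49)²/(2·1.59²)) = 0.250907·exp(-0.20175) = 0.205066
  f_3 = (1/(1.25·√(2π)))·exp(−(5.5−9.01)²/(2·1.25²)) = 0.319154·exp(-3.94243) = 0.0061919
Unnormalised posteriors:
  P(Z=1)·f_1 = 0.31 × 0.00206649 = 0.000640613
  P(Z=2)·f_2 = 0.37 × 0.205066 = 0.0758743
  P(Z=3)·f_3 = 0.32 × 0.0061919 = 0.00198141
Normaliser: 0.000640613 + 0.0758743 + 0.00198141 = 0.0784963
So the posterior for Class 3 is 0.00198141 / 0.0784963 ≈ 0.0252.

0.0252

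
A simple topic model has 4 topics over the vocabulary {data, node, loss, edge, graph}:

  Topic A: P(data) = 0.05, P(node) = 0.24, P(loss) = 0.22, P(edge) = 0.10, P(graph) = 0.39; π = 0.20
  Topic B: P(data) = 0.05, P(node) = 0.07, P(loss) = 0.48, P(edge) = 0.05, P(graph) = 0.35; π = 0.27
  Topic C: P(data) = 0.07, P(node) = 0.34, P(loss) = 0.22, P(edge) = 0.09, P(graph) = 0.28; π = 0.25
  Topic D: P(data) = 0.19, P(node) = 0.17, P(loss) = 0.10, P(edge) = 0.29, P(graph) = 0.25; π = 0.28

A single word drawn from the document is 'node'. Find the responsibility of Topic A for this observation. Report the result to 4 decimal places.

0.2406

The responsibility of component k is π_k f_k(x) divided by Σ_j π_j f_j(x).
Evaluate each component's likelihood at the observed value:
  f_A = P(node | comp) = 0.24
  f_B = P(node | comp) = 0.07
  f_C = P(node | comp) = 0.34
  f_D = P(node | comp) = 0.17
Multiply by the mixture weights:
  π_A·f_A = 0.20 × 0.24 = 0.048
  π_B·f_B = 0.27 × 0.07 = 0.0189
  π_C·f_C = 0.25 × 0.34 = 0.085
  π_D·f_D = 0.28 × 0.17 = 0.0476
Denominator: 0.048 + 0.0189 + 0.085 + 0.0476 = 0.1995
P(Topic A | the observation) ≈ 0.2406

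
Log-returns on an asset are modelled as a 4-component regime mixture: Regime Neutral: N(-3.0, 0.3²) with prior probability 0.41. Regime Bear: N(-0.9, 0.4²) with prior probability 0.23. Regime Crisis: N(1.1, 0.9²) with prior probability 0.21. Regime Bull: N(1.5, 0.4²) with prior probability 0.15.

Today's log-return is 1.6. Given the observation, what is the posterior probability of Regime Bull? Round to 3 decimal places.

0.645

Posterior ∝ prior × likelihood, so P(k | x) ∝ π_k f_k(x); normalise over all components.
Evaluate each component's likelihood at the observed value:
  f_Neutral = (1/(0.3·√(2π)))·exp(−(1.6−-3.0)²/(2·0.3²)) = 1.329808·exp(-117.55556) = 1.17506e-51
  f_Bear = (1/(0.4·√(2π)))·exp(−(1.6−-0.9)²/(2·0.4²)) = 0.997356·exp(-19.53125) = 3.285e-09
  f_Crisis = (1/(0.9·√(2π)))·exp(−(1.6−1.1)²/(2·0.9²)) = 0.443269·exp(-0.15432) = 0.37988
  f_Bull = (1/(0.4·√(2π)))·exp(−(1.6−1.5)²/(2·0.4²)) = 0.997356·exp(-0.03125) = 0.96667
Prior × likelihood for each component:
  π_Neutral·f_Neutral = 0.41 × 1.17506e-51 = 4.81774e-52
  π_Bear·f_Bear = 0.23 × 3.285e-09 = 7.55551e-10
  π_Crisis·f_Crisis = 0.21 × 0.37988 = 0.0797749
  π_Bull·f_Bull = 0.15 × 0.96667 = 0.145001
Normaliser: 4.81774e-52 + 7.55551e-10 + 0.0797749 + 0.145001 = 0.224775
P(Regime Bull | data) = 0.145001 / 0.224775 ≈ 0.645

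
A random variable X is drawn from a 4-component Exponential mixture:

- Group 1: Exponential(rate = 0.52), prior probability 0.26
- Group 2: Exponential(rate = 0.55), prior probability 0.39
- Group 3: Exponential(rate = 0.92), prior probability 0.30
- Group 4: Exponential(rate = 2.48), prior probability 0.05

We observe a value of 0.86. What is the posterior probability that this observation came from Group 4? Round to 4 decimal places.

The responsibility of component k is π_k f_k(x) divided by Σ_j π_j f_j(x).
Exponential densities:
  p_1 = 0.332496
  p_2 = 0.342722
  p_3 = 0.417036
  p_4 = 0.293892
Weight by the priors:
  π_1·p_1 = 0.26 × 0.332496 = 0.086449
  π_2·p_2 = 0.39 × 0.342722 = 0.133661
  π_3·p_3 = 0.30 × 0.417036 = 0.125111
  π_4·p_4 = 0.05 × 0.293892 = 0.0146946
Marginal: 0.086449 + 0.133661 + 0.125111 + 0.0146946 = 0.359916
P(Group 4 | the observation) ≈ 0.0408

0.0408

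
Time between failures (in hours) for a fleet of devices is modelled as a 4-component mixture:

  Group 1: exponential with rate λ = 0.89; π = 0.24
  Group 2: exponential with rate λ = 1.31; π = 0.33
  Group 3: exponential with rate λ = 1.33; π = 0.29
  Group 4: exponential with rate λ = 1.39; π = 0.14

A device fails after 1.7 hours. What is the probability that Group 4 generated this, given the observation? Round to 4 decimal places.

P(component k | x) = π_k·f_k(x) / marginal(x), where marginal(x) = Σ_j π_j·f_j(x).
Exponential densities:
  p_1 = 0.89·e^(−0.89·1.7) = 0.89·e^(−1.5130) = 0.196021
  p_2 = 1.31·e^(−1.31·1.7) = 1.31·e^(−2.2270) = 0.141285
  p_3 = 1.33·e^(−1.33·1.7) = 1.33·e^(−2.2610) = 0.138647
  p_4 = 1.39·e^(−1.39·1.7) = 1.39·e^(−2.3630) = 0.130851
Unnormalised posteriors:
  π_1·p_1 = 0.24 × 0.196021 = 0.047045
  π_2·p_2 = 0.33 × 0.141285 = 0.0466242
  π_3·p_3 = 0.29 × 0.138647 = 0.0402078
  π_4·p_4 = 0.14 × 0.130851 = 0.0183191
Sum: 0.047045 + 0.0466242 + 0.0402078 + 0.0183191 = 0.152196
P(Group 4 | x) ≈ 0.1204

0.1204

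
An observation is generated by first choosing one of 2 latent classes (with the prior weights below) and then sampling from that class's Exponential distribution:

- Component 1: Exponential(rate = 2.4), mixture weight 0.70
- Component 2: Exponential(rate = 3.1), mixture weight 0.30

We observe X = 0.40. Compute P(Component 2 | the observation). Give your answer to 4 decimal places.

P(component k | x) = π_k·f_k(x) / marginal(x), where marginal(x) = Σ_j π_j·f_j(x).
Exponential densities:
  f_1 = 0.918943
  f_2 = 0.897091
Prior × likelihood for each component:
  π_1·f_1 = 0.70 × 0.918943 = 0.64326
  π_2·f_2 = 0.30 × 0.897091 = 0.269127
Denominator: 0.64326 + 0.269127 = 0.912387
Responsibility of Component 2: 0.269127 / 0.912387 ≈ 0.2950

0.2950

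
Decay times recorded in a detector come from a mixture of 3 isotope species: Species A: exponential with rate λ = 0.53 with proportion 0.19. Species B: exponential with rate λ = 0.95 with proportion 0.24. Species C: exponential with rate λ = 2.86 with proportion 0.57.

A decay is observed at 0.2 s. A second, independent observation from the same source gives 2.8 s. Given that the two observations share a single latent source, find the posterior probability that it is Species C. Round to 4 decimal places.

P(component k | x) = P(Z=k)·f_k(x) / marginal(x), where marginal(x) = Σ_j P(Z=j)·f_j(x).
Since both observations come from the same component, the likelihood for component k is f_k(x₁)·f_k(x₂).
  L_A = [0.476695] × [0.120166] = 0.0572827
  L_B = [0.785611] × [0.0664508] = 0.0522045
  L_C = [1.61417] × [0.000951778] = 0.00153633
Unnormalised posteriors:
  P(Z=A)·L_A = 0.19 × 0.0572827 = 0.0108837
  P(Z=B)·L_B = 0.24 × 0.0522045 = 0.0125291
  P(Z=C)·L_C = 0.57 × 0.00153633 = 0.00087571
Normaliser: 0.0108837 + 0.0125291 + 0.00087571 = 0.0242885
P(Species C | x₁,x₂) ≈ 0.0361

0.0361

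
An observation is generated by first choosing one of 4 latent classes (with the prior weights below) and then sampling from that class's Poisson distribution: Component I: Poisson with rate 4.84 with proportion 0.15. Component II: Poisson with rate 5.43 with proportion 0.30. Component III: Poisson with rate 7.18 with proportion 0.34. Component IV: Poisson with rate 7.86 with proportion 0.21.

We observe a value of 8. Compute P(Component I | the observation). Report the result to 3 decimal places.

P(component k | x) = P(Z=k)·f_k(x) / marginal(x), where marginal(x) = Σ_j P(Z=j)·f_j(x).
Evaluate each component's likelihood at the observed value:
  p_I = e^(−4.84)·4.84^8/8! = 0.0590551
  p_II = e^(−5.43)·5.43^8/8! = 0.0821597
  p_III = e^(−7.18)·7.18^8/8! = 0.133426
  p_IV = e^(−7.86)·7.86^8/8! = 0.139414
Unnormalised posteriors:
  P(Z=I)·p_I = 0.15 × 0.0590551 = 0.00885826
  P(Z=II)·p_II = 0.30 × 0.0821597 = 0.0246479
  P(Z=III)·p_III = 0.34 × 0.133426 = 0.0453649
  P(Z=IV)·p_IV = 0.21 × 0.139414 = 0.0292769
Sum: 0.00885826 + 0.0246479 + 0.0453649 + 0.0292769 = 0.108148
P(Component I | the observation) ≈ 0.082

0.082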